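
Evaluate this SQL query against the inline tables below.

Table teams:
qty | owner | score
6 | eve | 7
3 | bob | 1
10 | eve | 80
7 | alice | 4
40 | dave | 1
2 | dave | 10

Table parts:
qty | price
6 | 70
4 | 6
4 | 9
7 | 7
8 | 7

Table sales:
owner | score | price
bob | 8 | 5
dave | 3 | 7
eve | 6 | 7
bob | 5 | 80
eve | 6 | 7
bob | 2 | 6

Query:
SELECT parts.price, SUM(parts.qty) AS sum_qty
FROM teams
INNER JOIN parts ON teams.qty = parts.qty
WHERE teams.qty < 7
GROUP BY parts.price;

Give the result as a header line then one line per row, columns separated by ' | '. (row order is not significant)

After JOIN parts (2 rows):
teams.qty | teams.owner | teams.score | parts.qty | parts.price
6 | eve | 7 | 6 | 70
7 | alice | 4 | 7 | 7
After WHERE (1 rows):
teams.qty | teams.owner | teams.score | parts.qty | parts.price
6 | eve | 7 | 6 | 70
After GROUP BY (1 rows):
parts.price | sum_qty
70 | 6

== RESULT ==
parts.price | sum_qty
70 | 6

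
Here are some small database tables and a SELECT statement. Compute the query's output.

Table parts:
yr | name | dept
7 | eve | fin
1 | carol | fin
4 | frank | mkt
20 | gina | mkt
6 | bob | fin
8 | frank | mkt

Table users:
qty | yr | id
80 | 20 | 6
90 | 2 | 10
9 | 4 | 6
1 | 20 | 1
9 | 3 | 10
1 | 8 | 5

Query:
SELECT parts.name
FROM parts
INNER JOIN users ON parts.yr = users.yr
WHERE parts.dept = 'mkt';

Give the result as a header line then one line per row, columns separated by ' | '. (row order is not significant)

== RESULT ==
parts.name
frank
gina
gina
frank

Derivation:
After JOIN users (4 rows):
parts.yr | parts.name | parts.dept | users.qty | users.yr | users.id
4 | frank | mkt | 9 | 4 | 6
20 | gina | mkt | 80 | 20 | 6
20 | gina | mkt | 1 | 20 | 1
8 | frank | mkt | 1 | 8 | 5
After WHERE (4 rows):
parts.yr | parts.name | parts.dept | users.qty | users.yr | users.id
4 | frank | mkt | 9 | 4 | 6
20 | gina | mkt | 80 | 20 | 6
20 | gina | mkt | 1 | 20 | 1
8 | frank | mkt | 1 | 8 | 5
After SELECT (4 rows):
parts.name
frank
gina
gina
frank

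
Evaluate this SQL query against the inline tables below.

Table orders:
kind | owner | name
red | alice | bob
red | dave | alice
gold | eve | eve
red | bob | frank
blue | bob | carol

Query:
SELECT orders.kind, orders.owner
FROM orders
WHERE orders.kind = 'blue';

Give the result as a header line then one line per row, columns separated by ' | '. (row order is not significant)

== RESULT ==
orders.kind | orders.owner
blue | bob

Derivation:
After WHERE (1 rows):
orders.kind | orders.owner | orders.name
blue | bob | carol
After SELECT (1 rows):
orders.kind | orders.owner
blue | bob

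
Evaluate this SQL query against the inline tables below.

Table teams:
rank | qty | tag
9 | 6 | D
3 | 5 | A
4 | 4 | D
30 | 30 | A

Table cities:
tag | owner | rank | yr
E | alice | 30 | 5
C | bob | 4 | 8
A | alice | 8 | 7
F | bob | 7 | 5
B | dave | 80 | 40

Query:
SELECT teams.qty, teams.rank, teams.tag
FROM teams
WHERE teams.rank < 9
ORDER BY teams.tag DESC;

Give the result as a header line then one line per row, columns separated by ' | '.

After WHERE (2 rows):
teams.rank | teams.qty | teams.tag
3 | 5 | A
4 | 4 | D
After SELECT (2 rows):
teams.qty | teams.rank | teams.tag
5 | 3 | A
4 | 4 | D
After ORDER BY (2 rows):
teams.qty | teams.rank | teams.tag
4 | 4 | D
5 | 3 | A

== RESULT ==
teams.qty | teams.rank | teams.tag
4 | 4 | D
5 | 3 | A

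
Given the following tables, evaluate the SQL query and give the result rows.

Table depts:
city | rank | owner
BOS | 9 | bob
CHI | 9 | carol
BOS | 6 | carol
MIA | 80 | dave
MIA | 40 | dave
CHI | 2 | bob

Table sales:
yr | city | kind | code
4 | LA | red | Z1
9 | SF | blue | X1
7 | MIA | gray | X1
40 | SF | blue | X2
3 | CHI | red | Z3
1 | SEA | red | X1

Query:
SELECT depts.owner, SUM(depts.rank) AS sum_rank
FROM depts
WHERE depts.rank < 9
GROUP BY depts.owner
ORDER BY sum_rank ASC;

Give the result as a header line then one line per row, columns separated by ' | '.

After WHERE (2 rows):
depts.city | depts.rank | depts.owner
BOS | 6 | carol
CHI | 2 | bob
After GROUP BY (2 rows):
depts.owner | sum_rank
carol | 6
bob | 2
After ORDER BY (2 rows):
depts.owner | sum_rank
bob | 2
carol | 6

== RESULT ==
depts.owner | sum_rank
bob | 2
carol | 6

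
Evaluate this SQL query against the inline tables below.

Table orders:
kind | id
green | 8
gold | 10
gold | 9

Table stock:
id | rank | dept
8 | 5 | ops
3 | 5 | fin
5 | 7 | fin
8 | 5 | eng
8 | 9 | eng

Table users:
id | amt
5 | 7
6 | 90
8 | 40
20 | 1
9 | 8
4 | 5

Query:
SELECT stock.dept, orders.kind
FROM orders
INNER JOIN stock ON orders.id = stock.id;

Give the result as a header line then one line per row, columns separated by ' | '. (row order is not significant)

After JOIN stock (3 rows):
orders.kind | orders.id | stock.id | stock.rank | stock.dept
green | 8 | 8 | 5 | ops
green | 8 | 8 | 5 | eng
green | 8 | 8 | 9 | eng
After SELECT (3 rows):
stock.dept | orders.kind
ops | green
eng | green
eng | green

== RESULT ==
stock.dept | orders.kind
ops | green
eng | green
eng | green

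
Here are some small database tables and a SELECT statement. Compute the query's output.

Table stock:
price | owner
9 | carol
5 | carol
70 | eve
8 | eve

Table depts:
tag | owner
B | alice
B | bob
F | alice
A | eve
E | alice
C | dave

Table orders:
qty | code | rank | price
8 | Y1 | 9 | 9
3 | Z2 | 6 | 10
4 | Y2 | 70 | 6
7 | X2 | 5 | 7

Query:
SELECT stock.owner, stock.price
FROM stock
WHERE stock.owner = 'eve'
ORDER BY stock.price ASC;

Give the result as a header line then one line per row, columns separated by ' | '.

After WHERE (2 rows):
stock.price | stock.owner
70 | eve
8 | eve
After SELECT (2 rows):
stock.owner | stock.price
eve | 70
eve | 8
After ORDER BY (2 rows):
stock.owner | stock.price
eve | 8
eve | 70

== RESULT ==
stock.owner | stock.price
eve | 8
eve | 70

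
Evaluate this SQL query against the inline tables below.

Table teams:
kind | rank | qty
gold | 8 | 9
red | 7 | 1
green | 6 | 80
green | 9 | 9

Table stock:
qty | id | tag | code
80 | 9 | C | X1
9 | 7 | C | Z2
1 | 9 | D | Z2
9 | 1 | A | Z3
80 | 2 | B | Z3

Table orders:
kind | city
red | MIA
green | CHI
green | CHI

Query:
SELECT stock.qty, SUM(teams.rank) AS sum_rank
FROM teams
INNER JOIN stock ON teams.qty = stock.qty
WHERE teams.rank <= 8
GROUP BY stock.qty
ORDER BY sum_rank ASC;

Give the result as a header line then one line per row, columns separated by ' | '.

After JOIN stock (7 rows):
teams.kind | teams.rank | teams.qty | stock.qty | stock.id | stock.tag | stock.code
gold | 8 | 9 | 9 | 7 | C | Z2
gold | 8 | 9 | 9 | 1 | A | Z3
red | 7 | 1 | 1 | 9 | D | Z2
green | 6 | 80 | 80 | 9 | C | X1
green | 6 | 80 | 80 | 2 | B | Z3
green | 9 | 9 | 9 | 7 | C | Z2
green | 9 | 9 | 9 | 1 | A | Z3
After WHERE (5 rows):
teams.kind | teams.rank | teams.qty | stock.qty | stock.id | stock.tag | stock.code
gold | 8 | 9 | 9 | 7 | C | Z2
gold | 8 | 9 | 9 | 1 | A | Z3
red | 7 | 1 | 1 | 9 | D | Z2
green | 6 | 80 | 80 | 9 | C | X1
green | 6 | 80 | 80 | 2 | B | Z3
After GROUP BY (3 rows):
stock.qty | sum_rank
9 | 16
1 | 7
80 | 12
After ORDER BY (3 rows):
stock.qty | sum_rank
1 | 7
80 | 12
9 | 16

== RESULT ==
stock.qty | sum_rank
1 | 7
80 | 12
9 | 16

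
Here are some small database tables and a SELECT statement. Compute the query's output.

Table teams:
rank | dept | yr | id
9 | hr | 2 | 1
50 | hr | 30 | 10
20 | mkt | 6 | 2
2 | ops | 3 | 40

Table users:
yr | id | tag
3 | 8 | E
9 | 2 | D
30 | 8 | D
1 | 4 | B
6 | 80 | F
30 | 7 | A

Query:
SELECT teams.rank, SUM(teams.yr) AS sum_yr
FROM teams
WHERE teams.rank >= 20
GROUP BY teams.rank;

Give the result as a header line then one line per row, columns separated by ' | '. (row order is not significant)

After WHERE (2 rows):
teams.rank | teams.dept | teams.yr | teams.id
50 | hr | 30 | 10
20 | mkt | 6 | 2
After GROUP BY (2 rows):
teams.rank | sum_yr
50 | 30
20 | 6

== RESULT ==
teams.rank | sum_yr
50 | 30
20 | 6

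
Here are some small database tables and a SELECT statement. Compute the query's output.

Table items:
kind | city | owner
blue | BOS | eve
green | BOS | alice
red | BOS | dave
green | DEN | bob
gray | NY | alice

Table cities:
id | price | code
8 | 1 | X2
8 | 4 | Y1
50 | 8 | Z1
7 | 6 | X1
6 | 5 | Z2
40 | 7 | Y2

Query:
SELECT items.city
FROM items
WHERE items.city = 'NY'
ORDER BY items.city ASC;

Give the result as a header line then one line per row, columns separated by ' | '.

== RESULT ==
items.city
NY

Derivation:
After WHERE (1 rows):
items.kind | items.city | items.owner
gray | NY | alice
After SELECT (1 rows):
items.city
NY
After ORDER BY (1 rows):
items.city
NY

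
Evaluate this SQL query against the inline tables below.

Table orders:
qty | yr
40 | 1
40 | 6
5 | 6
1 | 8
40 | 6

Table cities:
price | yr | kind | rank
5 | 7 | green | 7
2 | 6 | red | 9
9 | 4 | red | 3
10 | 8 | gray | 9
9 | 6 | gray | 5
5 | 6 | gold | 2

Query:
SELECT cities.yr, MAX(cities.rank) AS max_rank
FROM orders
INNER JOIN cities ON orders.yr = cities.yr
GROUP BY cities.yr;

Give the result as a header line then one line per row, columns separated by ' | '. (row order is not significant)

After JOIN cities (10 rows):
orders.qty | orders.yr | cities.price | cities.yr | cities.kind | cities.rank
40 | 6 | 2 | 6 | red | 9
40 | 6 | 9 | 6 | gray | 5
40 | 6 | 5 | 6 | gold | 2
5 | 6 | 2 | 6 | red | 9
5 | 6 | 9 | 6 | gray | 5
5 | 6 | 5 | 6 | gold | 2
1 | 8 | 10 | 8 | gray | 9
40 | 6 | 2 | 6 | red | 9
40 | 6 | 9 | 6 | gray | 5
40 | 6 | 5 | 6 | gold | 2
After GROUP BY (2 rows):
cities.yr | max_rank
6 | 9
8 | 9

== RESULT ==
cities.yr | max_rank
6 | 9
8 | 9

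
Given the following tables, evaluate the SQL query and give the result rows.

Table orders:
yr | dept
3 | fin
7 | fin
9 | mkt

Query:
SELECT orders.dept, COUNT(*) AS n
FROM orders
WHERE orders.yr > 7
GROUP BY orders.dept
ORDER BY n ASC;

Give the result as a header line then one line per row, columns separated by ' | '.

After WHERE (1 rows):
orders.yr | orders.dept
9 | mkt
After GROUP BY (1 rows):
orders.dept | n
mkt | 1
After ORDER BY (1 rows):
orders.dept | n
mkt | 1

== RESULT ==
orders.dept | n
mkt | 1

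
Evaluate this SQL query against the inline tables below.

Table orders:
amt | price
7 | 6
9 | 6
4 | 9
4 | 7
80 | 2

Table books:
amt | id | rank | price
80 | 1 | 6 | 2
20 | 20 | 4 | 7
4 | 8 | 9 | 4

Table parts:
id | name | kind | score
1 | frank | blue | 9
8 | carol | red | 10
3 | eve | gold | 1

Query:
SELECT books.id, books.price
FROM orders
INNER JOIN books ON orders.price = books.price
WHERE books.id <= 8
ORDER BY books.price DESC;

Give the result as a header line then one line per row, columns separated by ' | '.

== RESULT ==
books.id | books.price
1 | 2

Derivation:
After JOIN books (2 rows):
orders.amt | orders.price | books.amt | books.id | books.rank | books.price
4 | 7 | 20 | 20 | 4 | 7
80 | 2 | 80 | 1 | 6 | 2
After WHERE (1 rows):
orders.amt | orders.price | books.amt | books.id | books.rank | books.price
80 | 2 | 80 | 1 | 6 | 2
After SELECT (1 rows):
books.id | books.price
1 | 2
After ORDER BY (1 rows):
books.id | books.price
1 | 2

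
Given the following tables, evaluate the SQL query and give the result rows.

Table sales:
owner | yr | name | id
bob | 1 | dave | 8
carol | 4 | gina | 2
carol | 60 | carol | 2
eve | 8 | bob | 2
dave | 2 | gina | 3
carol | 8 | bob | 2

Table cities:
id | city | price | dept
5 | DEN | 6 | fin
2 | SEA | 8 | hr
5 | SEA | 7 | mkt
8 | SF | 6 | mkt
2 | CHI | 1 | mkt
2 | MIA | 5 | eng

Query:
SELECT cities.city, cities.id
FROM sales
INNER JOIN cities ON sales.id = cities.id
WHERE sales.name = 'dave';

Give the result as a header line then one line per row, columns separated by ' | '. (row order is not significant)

== RESULT ==
cities.city | cities.id
SF | 8

Derivation:
After JOIN cities (13 rows):
sales.owner | sales.yr | sales.name | sales.id | cities.id | cities.city | cities.price | cities.dept
bob | 1 | dave | 8 | 8 | SF | 6 | mkt
carol | 4 | gina | 2 | 2 | SEA | 8 | hr
carol | 4 | gina | 2 | 2 | CHI | 1 | mkt
carol | 4 | gina | 2 | 2 | MIA | 5 | eng
carol | 60 | carol | 2 | 2 | SEA | 8 | hr
carol | 60 | carol | 2 | 2 | CHI | 1 | mkt
carol | 60 | carol | 2 | 2 | MIA | 5 | eng
eve | 8 | bob | 2 | 2 | SEA | 8 | hr
eve | 8 | bob | 2 | 2 | CHI | 1 | mkt
eve | 8 | bob | 2 | 2 | MIA | 5 | eng
carol | 8 | bob | 2 | 2 | SEA | 8 | hr
carol | 8 | bob | 2 | 2 | CHI | 1 | mkt
carol | 8 | bob | 2 | 2 | MIA | 5 | eng
After WHERE (1 rows):
sales.owner | sales.yr | sales.name | sales.id | cities.id | cities.city | cities.price | cities.dept
bob | 1 | dave | 8 | 8 | SF | 6 | mkt
After SELECT (1 rows):
cities.city | cities.id
SF | 8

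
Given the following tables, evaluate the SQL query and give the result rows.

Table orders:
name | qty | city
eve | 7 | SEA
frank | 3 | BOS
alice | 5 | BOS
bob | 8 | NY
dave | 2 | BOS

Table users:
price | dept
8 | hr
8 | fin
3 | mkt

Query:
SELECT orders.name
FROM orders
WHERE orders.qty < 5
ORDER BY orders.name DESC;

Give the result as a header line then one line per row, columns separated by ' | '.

After WHERE (2 rows):
orders.name | orders.qty | orders.city
frank | 3 | BOS
dave | 2 | BOS
After SELECT (2 rows):
orders.name
frank
dave
After ORDER BY (2 rows):
orders.name
frank
dave

== RESULT ==
orders.name
frank
dave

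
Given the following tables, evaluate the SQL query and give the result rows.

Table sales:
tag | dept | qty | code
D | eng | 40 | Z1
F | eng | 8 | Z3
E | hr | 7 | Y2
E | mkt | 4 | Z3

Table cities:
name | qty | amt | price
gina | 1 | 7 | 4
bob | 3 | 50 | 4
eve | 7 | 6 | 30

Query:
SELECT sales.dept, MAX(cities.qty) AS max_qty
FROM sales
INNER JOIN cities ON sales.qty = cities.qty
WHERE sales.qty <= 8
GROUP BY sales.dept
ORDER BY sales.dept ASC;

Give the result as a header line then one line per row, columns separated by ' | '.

== RESULT ==
sales.dept | max_qty
hr | 7

Derivation:
After JOIN cities (1 rows):
sales.tag | sales.dept | sales.qty | sales.code | cities.name | cities.qty | cities.amt | cities.price
E | hr | 7 | Y2 | eve | 7 | 6 | 30
After WHERE (1 rows):
sales.tag | sales.dept | sales.qty | sales.code | cities.name | cities.qty | cities.amt | cities.price
E | hr | 7 | Y2 | eve | 7 | 6 | 30
After GROUP BY (1 rows):
sales.dept | max_qty
hr | 7
After ORDER BY (1 rows):
sales.dept | max_qty
hr | 7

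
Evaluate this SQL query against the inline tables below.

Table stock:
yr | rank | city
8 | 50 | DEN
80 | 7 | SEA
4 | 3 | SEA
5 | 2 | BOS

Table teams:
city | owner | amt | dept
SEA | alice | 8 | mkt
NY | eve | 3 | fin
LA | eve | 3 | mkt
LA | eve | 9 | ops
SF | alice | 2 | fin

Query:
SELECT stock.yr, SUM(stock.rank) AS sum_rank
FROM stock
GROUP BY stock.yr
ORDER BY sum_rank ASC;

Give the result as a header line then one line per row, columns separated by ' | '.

== RESULT ==
stock.yr | sum_rank
5 | 2
4 | 3
80 | 7
8 | 50

Derivation:
After GROUP BY (4 rows):
stock.yr | sum_rank
8 | 50
80 | 7
4 | 3
5 | 2
After ORDER BY (4 rows):
stock.yr | sum_rank
5 | 2
4 | 3
80 | 7
8 | 50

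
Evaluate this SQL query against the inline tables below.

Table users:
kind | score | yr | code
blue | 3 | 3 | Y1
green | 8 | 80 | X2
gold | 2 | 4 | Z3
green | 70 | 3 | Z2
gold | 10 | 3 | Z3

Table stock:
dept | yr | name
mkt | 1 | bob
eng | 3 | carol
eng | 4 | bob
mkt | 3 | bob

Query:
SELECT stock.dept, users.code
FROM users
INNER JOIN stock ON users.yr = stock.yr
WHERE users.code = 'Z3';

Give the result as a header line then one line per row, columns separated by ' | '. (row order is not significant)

== RESULT ==
stock.dept | users.code
eng | Z3
eng | Z3
mkt | Z3

Derivation:
After JOIN stock (7 rows):
users.kind | users.score | users.yr | users.code | stock.dept | stock.yr | stock.name
blue | 3 | 3 | Y1 | eng | 3 | carol
blue | 3 | 3 | Y1 | mkt | 3 | bob
gold | 2 | 4 | Z3 | eng | 4 | bob
green | 70 | 3 | Z2 | eng | 3 | carol
green | 70 | 3 | Z2 | mkt | 3 | bob
gold | 10 | 3 | Z3 | eng | 3 | carol
gold | 10 | 3 | Z3 | mkt | 3 | bob
After WHERE (3 rows):
users.kind | users.score | users.yr | users.code | stock.dept | stock.yr | stock.name
gold | 2 | 4 | Z3 | eng | 4 | bob
gold | 10 | 3 | Z3 | eng | 3 | carol
gold | 10 | 3 | Z3 | mkt | 3 | bob
After SELECT (3 rows):
stock.dept | users.code
eng | Z3
eng | Z3
mkt | Z3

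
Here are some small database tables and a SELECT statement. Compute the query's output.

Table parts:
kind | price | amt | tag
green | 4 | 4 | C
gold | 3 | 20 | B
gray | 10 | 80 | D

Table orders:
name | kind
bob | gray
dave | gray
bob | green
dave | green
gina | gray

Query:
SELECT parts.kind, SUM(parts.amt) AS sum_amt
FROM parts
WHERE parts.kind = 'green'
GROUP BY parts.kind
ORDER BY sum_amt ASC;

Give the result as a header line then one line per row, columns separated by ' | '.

== RESULT ==
parts.kind | sum_amt
green | 4

Derivation:
After WHERE (1 rows):
parts.kind | parts.price | parts.amt | parts.tag
green | 4 | 4 | C
After GROUP BY (1 rows):
parts.kind | sum_amt
green | 4
After ORDER BY (1 rows):
parts.kind | sum_amt
green | 4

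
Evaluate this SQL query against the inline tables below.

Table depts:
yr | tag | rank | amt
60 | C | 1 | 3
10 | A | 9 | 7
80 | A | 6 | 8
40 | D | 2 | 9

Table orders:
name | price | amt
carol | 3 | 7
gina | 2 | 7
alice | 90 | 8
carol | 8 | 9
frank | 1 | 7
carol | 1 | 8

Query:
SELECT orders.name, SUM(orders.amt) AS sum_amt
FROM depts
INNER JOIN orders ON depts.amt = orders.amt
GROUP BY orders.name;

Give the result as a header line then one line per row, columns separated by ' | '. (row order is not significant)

After JOIN orders (6 rows):
depts.yr | depts.tag | depts.rank | depts.amt | orders.name | orders.price | orders.amt
10 | A | 9 | 7 | carol | 3 | 7
10 | A | 9 | 7 | gina | 2 | 7
10 | A | 9 | 7 | frank | 1 | 7
80 | A | 6 | 8 | alice | 90 | 8
80 | A | 6 | 8 | carol | 1 | 8
40 | D | 2 | 9 | carol | 8 | 9
After GROUP BY (4 rows):
orders.name | sum_amt
carol | 24
gina | 7
frank | 7
alice | 8

== RESULT ==
orders.name | sum_amt
carol | 24
gina | 7
frank | 7
alice | 8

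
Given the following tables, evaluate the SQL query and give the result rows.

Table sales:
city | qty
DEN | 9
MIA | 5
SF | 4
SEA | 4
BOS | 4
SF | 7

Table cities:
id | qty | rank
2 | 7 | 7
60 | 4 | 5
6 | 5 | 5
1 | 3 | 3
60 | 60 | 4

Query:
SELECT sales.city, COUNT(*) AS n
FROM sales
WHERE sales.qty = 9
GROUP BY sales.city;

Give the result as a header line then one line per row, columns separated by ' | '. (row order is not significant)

After WHERE (1 rows):
sales.city | sales.qty
DEN | 9
After GROUP BY (1 rows):
sales.city | n
DEN | 1

== RESULT ==
sales.city | n
DEN | 1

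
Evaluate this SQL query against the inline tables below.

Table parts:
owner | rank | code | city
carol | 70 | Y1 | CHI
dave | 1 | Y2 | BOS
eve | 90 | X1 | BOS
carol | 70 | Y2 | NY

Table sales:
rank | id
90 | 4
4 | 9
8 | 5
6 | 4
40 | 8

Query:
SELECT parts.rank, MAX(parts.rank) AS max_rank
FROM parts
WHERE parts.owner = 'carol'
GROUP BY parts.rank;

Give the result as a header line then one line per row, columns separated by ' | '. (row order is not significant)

After WHERE (2 rows):
parts.owner | parts.rank | parts.code | parts.city
carol | 70 | Y1 | CHI
carol | 70 | Y2 | NY
After GROUP BY (1 rows):
parts.rank | max_rank
70 | 70

== RESULT ==
parts.rank | max_rank
70 | 70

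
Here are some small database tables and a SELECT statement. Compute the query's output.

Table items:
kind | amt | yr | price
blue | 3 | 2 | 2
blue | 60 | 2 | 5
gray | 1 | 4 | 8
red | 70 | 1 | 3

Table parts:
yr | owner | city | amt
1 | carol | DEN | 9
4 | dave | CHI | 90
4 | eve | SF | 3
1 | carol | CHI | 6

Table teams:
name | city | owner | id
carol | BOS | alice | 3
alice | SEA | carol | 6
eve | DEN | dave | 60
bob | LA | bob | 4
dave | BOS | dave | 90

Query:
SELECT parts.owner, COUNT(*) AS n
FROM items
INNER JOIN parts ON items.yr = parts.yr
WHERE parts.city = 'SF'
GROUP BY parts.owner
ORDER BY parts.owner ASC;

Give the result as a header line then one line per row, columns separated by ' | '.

== RESULT ==
parts.owner | n
eve | 1

Derivation:
After JOIN parts (4 rows):
items.kind | items.amt | items.yr | items.price | parts.yr | parts.owner | parts.city | parts.amt
gray | 1 | 4 | 8 | 4 | dave | CHI | 90
gray | 1 | 4 | 8 | 4 | eve | SF | 3
red | 70 | 1 | 3 | 1 | carol | DEN | 9
red | 70 | 1 | 3 | 1 | carol | CHI | 6
After WHERE (1 rows):
items.kind | items.amt | items.yr | items.price | parts.yr | parts.owner | parts.city | parts.amt
gray | 1 | 4 | 8 | 4 | eve | SF | 3
After GROUP BY (1 rows):
parts.owner | n
eve | 1
After ORDER BY (1 rows):
parts.owner | n
eve | 1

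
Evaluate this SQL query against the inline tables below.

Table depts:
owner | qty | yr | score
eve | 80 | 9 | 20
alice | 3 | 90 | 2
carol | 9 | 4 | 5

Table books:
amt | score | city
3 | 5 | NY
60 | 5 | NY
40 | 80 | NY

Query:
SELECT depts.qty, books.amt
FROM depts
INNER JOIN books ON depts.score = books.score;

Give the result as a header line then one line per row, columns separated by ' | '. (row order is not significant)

After JOIN books (2 rows):
depts.owner | depts.qty | depts.yr | depts.score | books.amt | books.score | books.city
carol | 9 | 4 | 5 | 3 | 5 | NY
carol | 9 | 4 | 5 | 60 | 5 | NY
After SELECT (2 rows):
depts.qty | books.amt
9 | 3
9 | 60

== RESULT ==
depts.qty | books.amt
9 | 3
9 | 60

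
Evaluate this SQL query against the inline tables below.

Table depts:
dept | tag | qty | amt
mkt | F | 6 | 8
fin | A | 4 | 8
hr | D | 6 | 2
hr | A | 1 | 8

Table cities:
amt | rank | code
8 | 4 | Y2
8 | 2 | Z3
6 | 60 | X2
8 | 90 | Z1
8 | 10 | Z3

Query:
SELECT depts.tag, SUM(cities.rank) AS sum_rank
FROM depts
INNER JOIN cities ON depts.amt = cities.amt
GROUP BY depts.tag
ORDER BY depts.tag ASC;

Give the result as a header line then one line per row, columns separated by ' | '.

== RESULT ==
depts.tag | sum_rank
A | 212
F | 106

Derivation:
After JOIN cities (12 rows):
depts.dept | depts.tag | depts.qty | depts.amt | cities.amt | cities.rank | cities.code
mkt | F | 6 | 8 | 8 | 4 | Y2
mkt | F | 6 | 8 | 8 | 2 | Z3
mkt | F | 6 | 8 | 8 | 90 | Z1
mkt | F | 6 | 8 | 8 | 10 | Z3
fin | A | 4 | 8 | 8 | 4 | Y2
fin | A | 4 | 8 | 8 | 2 | Z3
fin | A | 4 | 8 | 8 | 90 | Z1
fin | A | 4 | 8 | 8 | 10 | Z3
hr | A | 1 | 8 | 8 | 4 | Y2
hr | A | 1 | 8 | 8 | 2 | Z3
hr | A | 1 | 8 | 8 | 90 | Z1
hr | A | 1 | 8 | 8 | 10 | Z3
After GROUP BY (2 rows):
depts.tag | sum_rank
F | 106
A | 212
After ORDER BY (2 rows):
depts.tag | sum_rank
A | 212
F | 106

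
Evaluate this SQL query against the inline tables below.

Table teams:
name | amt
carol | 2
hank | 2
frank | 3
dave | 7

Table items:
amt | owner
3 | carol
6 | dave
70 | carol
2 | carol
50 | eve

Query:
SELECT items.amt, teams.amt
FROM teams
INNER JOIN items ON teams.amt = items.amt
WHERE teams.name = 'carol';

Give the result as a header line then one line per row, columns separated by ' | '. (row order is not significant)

After JOIN items (3 rows):
teams.name | teams.amt | items.amt | items.owner
carol | 2 | 2 | carol
hank | 2 | 2 | carol
frank | 3 | 3 | carol
After WHERE (1 rows):
teams.name | teams.amt | items.amt | items.owner
carol | 2 | 2 | carol
After SELECT (1 rows):
items.amt | teams.amt
2 | 2

== RESULT ==
items.amt | teams.amt
2 | 2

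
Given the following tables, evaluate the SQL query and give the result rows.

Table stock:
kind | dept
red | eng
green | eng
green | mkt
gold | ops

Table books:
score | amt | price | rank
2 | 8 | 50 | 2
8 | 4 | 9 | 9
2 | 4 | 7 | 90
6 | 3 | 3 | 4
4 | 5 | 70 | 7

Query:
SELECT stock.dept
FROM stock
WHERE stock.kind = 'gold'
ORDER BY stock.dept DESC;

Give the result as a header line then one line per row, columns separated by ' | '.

== RESULT ==
stock.dept
ops

Derivation:
After WHERE (1 rows):
stock.kind | stock.dept
gold | ops
After SELECT (1 rows):
stock.dept
ops
After ORDER BY (1 rows):
stock.dept
ops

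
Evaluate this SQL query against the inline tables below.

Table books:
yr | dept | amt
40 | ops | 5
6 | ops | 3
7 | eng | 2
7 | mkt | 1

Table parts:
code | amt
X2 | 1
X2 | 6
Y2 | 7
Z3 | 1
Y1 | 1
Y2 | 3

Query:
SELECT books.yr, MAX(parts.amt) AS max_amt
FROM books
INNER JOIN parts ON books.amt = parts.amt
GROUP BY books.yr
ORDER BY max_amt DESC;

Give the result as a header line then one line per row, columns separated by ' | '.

After JOIN parts (4 rows):
books.yr | books.dept | books.amt | parts.code | parts.amt
6 | ops | 3 | Y2 | 3
7 | mkt | 1 | X2 | 1
7 | mkt | 1 | Z3 | 1
7 | mkt | 1 | Y1 | 1
After GROUP BY (2 rows):
books.yr | max_amt
6 | 3
7 | 1
After ORDER BY (2 rows):
books.yr | max_amt
6 | 3
7 | 1

== RESULT ==
books.yr | max_amt
6 | 3
7 | 1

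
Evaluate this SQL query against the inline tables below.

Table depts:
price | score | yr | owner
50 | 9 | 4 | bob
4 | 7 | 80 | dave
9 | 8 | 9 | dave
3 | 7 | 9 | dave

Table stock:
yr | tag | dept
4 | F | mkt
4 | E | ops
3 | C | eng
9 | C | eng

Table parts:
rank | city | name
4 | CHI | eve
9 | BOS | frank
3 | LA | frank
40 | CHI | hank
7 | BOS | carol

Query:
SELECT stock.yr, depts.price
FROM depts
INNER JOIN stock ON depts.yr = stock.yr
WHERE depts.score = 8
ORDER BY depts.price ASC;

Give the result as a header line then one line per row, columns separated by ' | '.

After JOIN stock (4 rows):
depts.price | depts.score | depts.yr | depts.owner | stock.yr | stock.tag | stock.dept
50 | 9 | 4 | bob | 4 | F | mkt
50 | 9 | 4 | bob | 4 | E | ops
9 | 8 | 9 | dave | 9 | C | eng
3 | 7 | 9 | dave | 9 | C | eng
After WHERE (1 rows):
depts.price | depts.score | depts.yr | depts.owner | stock.yr | stock.tag | stock.dept
9 | 8 | 9 | dave | 9 | C | eng
After SELECT (1 rows):
stock.yr | depts.price
9 | 9
After ORDER BY (1 rows):
stock.yr | depts.price
9 | 9

== RESULT ==
stock.yr | depts.price
9 | 9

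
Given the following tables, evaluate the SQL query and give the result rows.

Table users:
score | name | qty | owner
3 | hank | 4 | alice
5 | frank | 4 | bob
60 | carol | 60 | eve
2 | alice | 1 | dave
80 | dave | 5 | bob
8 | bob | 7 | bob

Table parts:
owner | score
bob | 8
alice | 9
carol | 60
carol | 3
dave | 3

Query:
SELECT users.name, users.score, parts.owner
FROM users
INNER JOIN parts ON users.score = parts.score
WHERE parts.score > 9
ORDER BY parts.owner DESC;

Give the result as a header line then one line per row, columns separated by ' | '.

== RESULT ==
users.name | users.score | parts.owner
carol | 60 | carol

Derivation:
After JOIN parts (4 rows):
users.score | users.name | users.qty | users.owner | parts.owner | parts.score
3 | hank | 4 | alice | carol | 3
3 | hank | 4 | alice | dave | 3
60 | carol | 60 | eve | carol | 60
8 | bob | 7 | bob | bob | 8
After WHERE (1 rows):
users.score | users.name | users.qty | users.owner | parts.owner | parts.score
60 | carol | 60 | eve | carol | 60
After SELECT (1 rows):
users.name | users.score | parts.owner
carol | 60 | carol
After ORDER BY (1 rows):
users.name | users.score | parts.owner
carol | 60 | carol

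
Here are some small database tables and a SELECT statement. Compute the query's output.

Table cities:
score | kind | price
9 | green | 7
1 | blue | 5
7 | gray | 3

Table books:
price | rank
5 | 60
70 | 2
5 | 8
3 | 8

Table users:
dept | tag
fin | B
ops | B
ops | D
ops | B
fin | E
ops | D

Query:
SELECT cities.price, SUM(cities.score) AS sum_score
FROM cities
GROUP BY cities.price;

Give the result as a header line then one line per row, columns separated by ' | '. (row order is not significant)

== RESULT ==
cities.price | sum_score
7 | 9
5 | 1
3 | 7

Derivation:
After GROUP BY (3 rows):
cities.price | sum_score
7 | 9
5 | 1
3 | 7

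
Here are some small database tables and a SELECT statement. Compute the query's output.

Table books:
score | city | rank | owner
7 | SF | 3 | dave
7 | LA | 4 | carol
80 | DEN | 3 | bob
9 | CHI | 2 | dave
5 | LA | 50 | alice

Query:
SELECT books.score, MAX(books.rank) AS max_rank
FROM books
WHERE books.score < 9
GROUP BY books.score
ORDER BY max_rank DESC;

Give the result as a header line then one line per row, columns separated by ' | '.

After WHERE (3 rows):
books.score | books.city | books.rank | books.owner
7 | SF | 3 | dave
7 | LA | 4 | carol
5 | LA | 50 | alice
After GROUP BY (2 rows):
books.score | max_rank
7 | 4
5 | 50
After ORDER BY (2 rows):
books.score | max_rank
5 | 50
7 | 4

== RESULT ==
books.score | max_rank
5 | 50
7 | 4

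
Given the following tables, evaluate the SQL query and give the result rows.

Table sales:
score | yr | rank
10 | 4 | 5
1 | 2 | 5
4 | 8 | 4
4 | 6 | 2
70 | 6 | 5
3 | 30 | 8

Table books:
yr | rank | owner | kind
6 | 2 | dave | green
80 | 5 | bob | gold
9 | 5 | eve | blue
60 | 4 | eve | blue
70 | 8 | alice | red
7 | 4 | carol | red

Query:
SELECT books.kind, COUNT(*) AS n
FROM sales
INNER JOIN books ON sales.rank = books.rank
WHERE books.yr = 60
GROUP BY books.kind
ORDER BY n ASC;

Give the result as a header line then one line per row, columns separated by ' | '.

After JOIN books (10 rows):
sales.score | sales.yr | sales.rank | books.yr | books.rank | books.owner | books.kind
10 | 4 | 5 | 80 | 5 | bob | gold
10 | 4 | 5 | 9 | 5 | eve | blue
1 | 2 | 5 | 80 | 5 | bob | gold
1 | 2 | 5 | 9 | 5 | eve | blue
4 | 8 | 4 | 60 | 4 | eve | blue
4 | 8 | 4 | 7 | 4 | carol | red
4 | 6 | 2 | 6 | 2 | dave | green
70 | 6 | 5 | 80 | 5 | bob | gold
70 | 6 | 5 | 9 | 5 | eve | blue
3 | 30 | 8 | 70 | 8 | alice | red
After WHERE (1 rows):
sales.score | sales.yr | sales.rank | books.yr | books.rank | books.owner | books.kind
4 | 8 | 4 | 60 | 4 | eve | blue
After GROUP BY (1 rows):
books.kind | n
blue | 1
After ORDER BY (1 rows):
books.kind | n
blue | 1

== RESULT ==
books.kind | n
blue | 1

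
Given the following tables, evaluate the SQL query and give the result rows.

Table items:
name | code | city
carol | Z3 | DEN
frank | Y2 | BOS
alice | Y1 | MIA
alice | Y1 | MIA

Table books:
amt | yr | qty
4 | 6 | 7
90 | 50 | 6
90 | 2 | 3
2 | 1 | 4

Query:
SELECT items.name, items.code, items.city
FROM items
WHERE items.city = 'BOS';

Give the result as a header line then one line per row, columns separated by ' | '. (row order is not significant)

== RESULT ==
items.name | items.code | items.city
frank | Y2 | BOS

Derivation:
After WHERE (1 rows):
items.name | items.code | items.city
frank | Y2 | BOS
After SELECT (1 rows):
items.name | items.code | items.city
frank | Y2 | BOS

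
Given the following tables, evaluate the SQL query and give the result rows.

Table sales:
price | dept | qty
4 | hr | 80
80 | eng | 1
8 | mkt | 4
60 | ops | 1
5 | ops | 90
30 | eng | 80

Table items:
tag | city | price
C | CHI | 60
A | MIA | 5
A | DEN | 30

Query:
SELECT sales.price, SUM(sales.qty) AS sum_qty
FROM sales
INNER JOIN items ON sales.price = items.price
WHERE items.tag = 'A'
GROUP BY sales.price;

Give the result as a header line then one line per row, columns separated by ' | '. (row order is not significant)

== RESULT ==
sales.price | sum_qty
5 | 90
30 | 80

Derivation:
After JOIN items (3 rows):
sales.price | sales.dept | sales.qty | items.tag | items.city | items.price
60 | ops | 1 | C | CHI | 60
5 | ops | 90 | A | MIA | 5
30 | eng | 80 | A | DEN | 30
After WHERE (2 rows):
sales.price | sales.dept | sales.qty | items.tag | items.city | items.price
5 | ops | 90 | A | MIA | 5
30 | eng | 80 | A | DEN | 30
After GROUP BY (2 rows):
sales.price | sum_qty
5 | 90
30 | 80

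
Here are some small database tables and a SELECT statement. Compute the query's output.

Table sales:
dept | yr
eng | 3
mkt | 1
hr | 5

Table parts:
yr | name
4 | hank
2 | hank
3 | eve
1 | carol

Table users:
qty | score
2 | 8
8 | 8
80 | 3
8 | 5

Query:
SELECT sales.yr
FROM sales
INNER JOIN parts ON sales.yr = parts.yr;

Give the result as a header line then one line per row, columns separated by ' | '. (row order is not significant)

== RESULT ==
sales.yr
3
1

Derivation:
After JOIN parts (2 rows):
sales.dept | sales.yr | parts.yr | parts.name
eng | 3 | 3 | eve
mkt | 1 | 1 | carol
After SELECT (2 rows):
sales.yr
3
1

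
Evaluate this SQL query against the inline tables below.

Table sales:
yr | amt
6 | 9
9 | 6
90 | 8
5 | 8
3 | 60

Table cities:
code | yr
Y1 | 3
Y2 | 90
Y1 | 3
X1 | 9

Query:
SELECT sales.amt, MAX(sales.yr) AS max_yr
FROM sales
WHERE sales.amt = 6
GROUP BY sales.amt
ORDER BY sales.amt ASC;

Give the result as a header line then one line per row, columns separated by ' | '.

After WHERE (1 rows):
sales.yr | sales.amt
9 | 6
After GROUP BY (1 rows):
sales.amt | max_yr
6 | 9
After ORDER BY (1 rows):
sales.amt | max_yr
6 | 9

== RESULT ==
sales.amt | max_yr
6 | 9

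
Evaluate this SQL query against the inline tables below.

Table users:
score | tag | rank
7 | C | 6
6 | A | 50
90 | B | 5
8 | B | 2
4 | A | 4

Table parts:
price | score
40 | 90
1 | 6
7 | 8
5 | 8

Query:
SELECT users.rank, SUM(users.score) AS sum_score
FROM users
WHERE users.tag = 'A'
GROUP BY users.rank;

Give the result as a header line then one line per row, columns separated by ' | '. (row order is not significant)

== RESULT ==
users.rank | sum_score
50 | 6
4 | 4

Derivation:
After WHERE (2 rows):
users.score | users.tag | users.rank
6 | A | 50
4 | A | 4
After GROUP BY (2 rows):
users.rank | sum_score
50 | 6
4 | 4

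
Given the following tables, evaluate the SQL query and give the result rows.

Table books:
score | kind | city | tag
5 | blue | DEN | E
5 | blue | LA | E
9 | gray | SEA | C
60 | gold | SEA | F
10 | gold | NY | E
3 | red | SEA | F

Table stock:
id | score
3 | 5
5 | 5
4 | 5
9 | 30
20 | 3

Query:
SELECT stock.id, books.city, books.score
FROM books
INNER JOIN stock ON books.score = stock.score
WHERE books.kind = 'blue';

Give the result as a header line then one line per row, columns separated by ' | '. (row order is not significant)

== RESULT ==
stock.id | books.city | books.score
3 | DEN | 5
5 | DEN | 5
4 | DEN | 5
3 | LA | 5
5 | LA | 5
4 | LA | 5

Derivation:
After JOIN stock (7 rows):
books.score | books.kind | books.city | books.tag | stock.id | stock.score
5 | blue | DEN | E | 3 | 5
5 | blue | DEN | E | 5 | 5
5 | blue | DEN | E | 4 | 5
5 | blue | LA | E | 3 | 5
5 | blue | LA | E | 5 | 5
5 | blue | LA | E | 4 | 5
3 | red | SEA | F | 20 | 3
After WHERE (6 rows):
books.score | books.kind | books.city | books.tag | stock.id | stock.score
5 | blue | DEN | E | 3 | 5
5 | blue | DEN | E | 5 | 5
5 | blue | DEN | E | 4 | 5
5 | blue | LA | E | 3 | 5
5 | blue | LA | E | 5 | 5
5 | blue | LA | E | 4 | 5
After SELECT (6 rows):
stock.id | books.city | books.score
3 | DEN | 5
5 | DEN | 5
4 | DEN | 5
3 | LA | 5
5 | LA | 5
4 | LA | 5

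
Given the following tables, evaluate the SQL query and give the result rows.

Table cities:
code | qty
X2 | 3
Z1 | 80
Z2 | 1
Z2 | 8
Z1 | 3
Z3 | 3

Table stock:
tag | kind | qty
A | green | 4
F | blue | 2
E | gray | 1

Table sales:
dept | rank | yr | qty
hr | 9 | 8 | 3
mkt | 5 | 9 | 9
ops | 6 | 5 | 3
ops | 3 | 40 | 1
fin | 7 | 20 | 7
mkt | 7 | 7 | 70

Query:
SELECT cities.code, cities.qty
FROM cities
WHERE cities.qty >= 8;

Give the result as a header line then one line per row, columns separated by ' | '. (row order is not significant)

== RESULT ==
cities.code | cities.qty
Z1 | 80
Z2 | 8

Derivation:
After WHERE (2 rows):
cities.code | cities.qty
Z1 | 80
Z2 | 8
After SELECT (2 rows):
cities.code | cities.qty
Z1 | 80
Z2 | 8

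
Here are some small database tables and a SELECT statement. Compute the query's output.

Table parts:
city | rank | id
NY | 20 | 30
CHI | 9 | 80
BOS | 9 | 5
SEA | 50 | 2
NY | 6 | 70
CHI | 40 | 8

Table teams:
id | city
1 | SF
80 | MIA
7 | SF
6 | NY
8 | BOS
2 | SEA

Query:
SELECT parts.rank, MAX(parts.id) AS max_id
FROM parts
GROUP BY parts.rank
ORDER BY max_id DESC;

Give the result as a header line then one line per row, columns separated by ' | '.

== RESULT ==
parts.rank | max_id
9 | 80
6 | 70
20 | 30
40 | 8
50 | 2

Derivation:
After GROUP BY (5 rows):
parts.rank | max_id
20 | 30
9 | 80
50 | 2
6 | 70
40 | 8
After ORDER BY (5 rows):
parts.rank | max_id
9 | 80
6 | 70
20 | 30
40 | 8
50 | 2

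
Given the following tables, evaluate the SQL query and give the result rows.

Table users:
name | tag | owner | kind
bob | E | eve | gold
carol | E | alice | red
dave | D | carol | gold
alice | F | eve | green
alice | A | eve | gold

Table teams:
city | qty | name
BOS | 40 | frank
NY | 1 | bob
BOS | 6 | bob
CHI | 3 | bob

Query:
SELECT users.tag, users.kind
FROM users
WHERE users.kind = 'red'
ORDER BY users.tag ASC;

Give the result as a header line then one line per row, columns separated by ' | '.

After WHERE (1 rows):
users.name | users.tag | users.owner | users.kind
carol | E | alice | red
After SELECT (1 rows):
users.tag | users.kind
E | red
After ORDER BY (1 rows):
users.tag | users.kind
E | red

== RESULT ==
users.tag | users.kind
E | red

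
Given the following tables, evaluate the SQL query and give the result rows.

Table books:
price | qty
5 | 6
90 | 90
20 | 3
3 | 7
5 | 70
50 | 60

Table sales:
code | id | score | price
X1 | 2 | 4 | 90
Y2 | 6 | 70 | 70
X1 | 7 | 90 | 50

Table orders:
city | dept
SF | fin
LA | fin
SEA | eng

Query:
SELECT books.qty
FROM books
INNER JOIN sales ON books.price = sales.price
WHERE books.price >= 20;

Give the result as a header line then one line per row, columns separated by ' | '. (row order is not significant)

== RESULT ==
books.qty
90
60

Derivation:
After JOIN sales (2 rows):
books.price | books.qty | sales.code | sales.id | sales.score | sales.price
90 | 90 | X1 | 2 | 4 | 90
50 | 60 | X1 | 7 | 90 | 50
After WHERE (2 rows):
books.price | books.qty | sales.code | sales.id | sales.score | sales.price
90 | 90 | X1 | 2 | 4 | 90
50 | 60 | X1 | 7 | 90 | 50
After SELECT (2 rows):
books.qty
90
60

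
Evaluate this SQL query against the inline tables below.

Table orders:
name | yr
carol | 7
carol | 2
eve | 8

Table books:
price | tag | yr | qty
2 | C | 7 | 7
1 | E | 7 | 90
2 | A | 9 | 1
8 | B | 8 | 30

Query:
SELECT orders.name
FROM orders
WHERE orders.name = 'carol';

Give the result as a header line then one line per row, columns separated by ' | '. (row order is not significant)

== RESULT ==
orders.name
carol
carol

Derivation:
After WHERE (2 rows):
orders.name | orders.yr
carol | 7
carol | 2
After SELECT (2 rows):
orders.name
carol
carol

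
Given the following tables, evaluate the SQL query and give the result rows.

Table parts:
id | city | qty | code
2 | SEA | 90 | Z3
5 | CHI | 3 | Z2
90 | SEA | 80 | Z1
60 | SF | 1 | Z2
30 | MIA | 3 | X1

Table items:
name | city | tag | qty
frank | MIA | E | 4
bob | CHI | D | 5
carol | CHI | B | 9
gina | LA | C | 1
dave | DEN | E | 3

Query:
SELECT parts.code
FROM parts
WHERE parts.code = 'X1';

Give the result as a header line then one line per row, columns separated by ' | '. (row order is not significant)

After WHERE (1 rows):
parts.id | parts.city | parts.qty | parts.code
30 | MIA | 3 | X1
After SELECT (1 rows):
parts.code
X1

== RESULT ==
parts.code
X1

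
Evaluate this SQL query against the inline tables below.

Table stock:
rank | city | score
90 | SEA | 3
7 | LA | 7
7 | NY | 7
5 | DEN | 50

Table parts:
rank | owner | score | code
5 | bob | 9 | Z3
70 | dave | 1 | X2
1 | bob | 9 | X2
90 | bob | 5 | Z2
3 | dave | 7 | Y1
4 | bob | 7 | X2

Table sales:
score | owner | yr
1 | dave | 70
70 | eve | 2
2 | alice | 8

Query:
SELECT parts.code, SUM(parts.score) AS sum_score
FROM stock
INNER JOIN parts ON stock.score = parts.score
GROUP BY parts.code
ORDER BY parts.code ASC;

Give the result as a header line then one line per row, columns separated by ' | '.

== RESULT ==
parts.code | sum_score
X2 | 14
Y1 | 14

Derivation:
After JOIN parts (4 rows):
stock.rank | stock.city | stock.score | parts.rank | parts.owner | parts.score | parts.code
7 | LA | 7 | 3 | dave | 7 | Y1
7 | LA | 7 | 4 | bob | 7 | X2
7 | NY | 7 | 3 | dave | 7 | Y1
7 | NY | 7 | 4 | bob | 7 | X2
After GROUP BY (2 rows):
parts.code | sum_score
Y1 | 14
X2 | 14
After ORDER BY (2 rows):
parts.code | sum_score
X2 | 14
Y1 | 14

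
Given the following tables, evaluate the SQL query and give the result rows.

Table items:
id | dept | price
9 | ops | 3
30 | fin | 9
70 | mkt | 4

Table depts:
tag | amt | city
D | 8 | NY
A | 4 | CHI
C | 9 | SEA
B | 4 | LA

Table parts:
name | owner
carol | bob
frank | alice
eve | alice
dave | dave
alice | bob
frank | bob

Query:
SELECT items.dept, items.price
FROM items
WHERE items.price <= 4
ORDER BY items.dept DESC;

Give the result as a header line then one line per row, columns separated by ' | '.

== RESULT ==
items.dept | items.price
ops | 3
mkt | 4

Derivation:
After WHERE (2 rows):
items.id | items.dept | items.price
9 | ops | 3
70 | mkt | 4
After SELECT (2 rows):
items.dept | items.price
ops | 3
mkt | 4
After ORDER BY (2 rows):
items.dept | items.price
ops | 3
mkt | 4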